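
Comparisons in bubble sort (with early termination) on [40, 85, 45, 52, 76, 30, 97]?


Algorithm: bubble sort (with early termination)
Input: [40, 85, 45, 52, 76, 30, 97]
Sorted: [30, 40, 45, 52, 76, 85, 97]

21


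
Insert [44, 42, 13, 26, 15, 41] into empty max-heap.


Insert 44: [44]
Insert 42: [44, 42]
Insert 13: [44, 42, 13]
Insert 26: [44, 42, 13, 26]
Insert 15: [44, 42, 13, 26, 15]
Insert 41: [44, 42, 41, 26, 15, 13]

Final heap: [44, 42, 41, 26, 15, 13]


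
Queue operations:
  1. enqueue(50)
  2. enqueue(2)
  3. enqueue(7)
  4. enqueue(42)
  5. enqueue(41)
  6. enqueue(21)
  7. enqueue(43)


enqueue(50) -> [50]
enqueue(2) -> [50, 2]
enqueue(7) -> [50, 2, 7]
enqueue(42) -> [50, 2, 7, 42]
enqueue(41) -> [50, 2, 7, 42, 41]
enqueue(21) -> [50, 2, 7, 42, 41, 21]
enqueue(43) -> [50, 2, 7, 42, 41, 21, 43]

Final queue: [50, 2, 7, 42, 41, 21, 43]


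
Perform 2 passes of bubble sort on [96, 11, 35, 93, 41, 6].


Initial: [96, 11, 35, 93, 41, 6]
Pass 1: [11, 35, 93, 41, 6, 96] (5 swaps)
Pass 2: [11, 35, 41, 6, 93, 96] (2 swaps)

After 2 passes: [11, 35, 41, 6, 93, 96]


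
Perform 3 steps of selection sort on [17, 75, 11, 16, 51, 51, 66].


Initial: [17, 75, 11, 16, 51, 51, 66]
Step 1: min=11 at 2
  Swap: [11, 75, 17, 16, 51, 51, 66]
Step 2: min=16 at 3
  Swap: [11, 16, 17, 75, 51, 51, 66]
Step 3: min=17 at 2
  Swap: [11, 16, 17, 75, 51, 51, 66]

After 3 steps: [11, 16, 17, 75, 51, 51, 66]


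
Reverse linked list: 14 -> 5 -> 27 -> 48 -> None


Step 1: curr=14, set curr.next=prev(None) | reversed so far: 14
Step 2: curr=5, set curr.next=prev(14) | reversed so far: 5 -> 14
Step 3: curr=27, set curr.next=prev(5) | reversed so far: 27 -> 5 -> 14
Step 4: curr=48, set curr.next=prev(27) | reversed so far: 48 -> 27 -> 5 -> 14

48 -> 27 -> 5 -> 14 -> None


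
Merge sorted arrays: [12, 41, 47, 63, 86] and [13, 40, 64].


Take 12 from A
Take 13 from B
Take 40 from B
Take 41 from A
Take 47 from A
Take 63 from A
Take 64 from B

Merged: [12, 13, 40, 41, 47, 63, 64, 86]


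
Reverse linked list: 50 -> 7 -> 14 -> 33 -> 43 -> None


Step 1: curr=50, set curr.next=prev(None) | reversed so far: 50
Step 2: curr=7, set curr.next=prev(50) | reversed so far: 7 -> 50
Step 3: curr=14, set curr.next=prev(7) | reversed so far: 14 -> 7 -> 50
Step 4: curr=33, set curr.next=prev(14) | reversed so far: 33 -> 14 -> 7 -> 50
Step 5: curr=43, set curr.next=prev(33) | reversed so far: 43 -> 33 -> 14 -> 7 -> 50

43 -> 33 -> 14 -> 7 -> 50 -> None


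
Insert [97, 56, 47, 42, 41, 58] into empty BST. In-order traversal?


Insert 97: root
Insert 56: L from 97
Insert 47: L from 97 -> L from 56
Insert 42: L from 97 -> L from 56 -> L from 47
Insert 41: L from 97 -> L from 56 -> L from 47 -> L from 42
Insert 58: L from 97 -> R from 56

In-order: [41, 42, 47, 56, 58, 97]


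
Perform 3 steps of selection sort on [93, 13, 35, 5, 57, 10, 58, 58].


Initial: [93, 13, 35, 5, 57, 10, 58, 58]
Step 1: min=5 at 3
  Swap: [5, 13, 35, 93, 57, 10, 58, 58]
Step 2: min=10 at 5
  Swap: [5, 10, 35, 93, 57, 13, 58, 58]
Step 3: min=13 at 5
  Swap: [5, 10, 13, 93, 57, 35, 58, 58]

After 3 steps: [5, 10, 13, 93, 57, 35, 58, 58]


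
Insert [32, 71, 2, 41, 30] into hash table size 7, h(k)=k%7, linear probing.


Insert 32: h=4 -> slot 4
Insert 71: h=1 -> slot 1
Insert 2: h=2 -> slot 2
Insert 41: h=6 -> slot 6
Insert 30: h=2, 1 probes -> slot 3

Table: [None, 71, 2, 30, 32, None, 41]


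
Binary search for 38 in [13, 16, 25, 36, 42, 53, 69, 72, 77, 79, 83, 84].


Step 1: lo=0, hi=11, mid=5, val=53
Step 2: lo=0, hi=4, mid=2, val=25
Step 3: lo=3, hi=4, mid=3, val=36
Step 4: lo=4, hi=4, mid=4, val=42

Not found


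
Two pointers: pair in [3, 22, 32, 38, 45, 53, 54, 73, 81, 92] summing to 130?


lo=0(3)+hi=9(92)=95
lo=1(22)+hi=9(92)=114
lo=2(32)+hi=9(92)=124
lo=3(38)+hi=9(92)=130

Yes: 38+92=130


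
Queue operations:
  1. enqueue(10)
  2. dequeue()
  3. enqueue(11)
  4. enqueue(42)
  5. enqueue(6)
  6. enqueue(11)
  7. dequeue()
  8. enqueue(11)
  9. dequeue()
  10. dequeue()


enqueue(10) -> [10]
dequeue()->10, []
enqueue(11) -> [11]
enqueue(42) -> [11, 42]
enqueue(6) -> [11, 42, 6]
enqueue(11) -> [11, 42, 6, 11]
dequeue()->11, [42, 6, 11]
enqueue(11) -> [42, 6, 11, 11]
dequeue()->42, [6, 11, 11]
dequeue()->6, [11, 11]

Final queue: [11, 11]


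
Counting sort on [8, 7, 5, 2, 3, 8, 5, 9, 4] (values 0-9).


Input: [8, 7, 5, 2, 3, 8, 5, 9, 4]
Counts: [0, 0, 1, 1, 1, 2, 0, 1, 2, 1]

Sorted: [2, 3, 4, 5, 5, 7, 8, 8, 9]


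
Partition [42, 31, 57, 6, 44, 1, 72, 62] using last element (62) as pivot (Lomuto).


Pivot: 62
  42 <= 62: advance i (no swap)
  31 <= 62: advance i (no swap)
  57 <= 62: advance i (no swap)
  6 <= 62: advance i (no swap)
  44 <= 62: advance i (no swap)
  1 <= 62: advance i (no swap)
Place pivot at 6: [42, 31, 57, 6, 44, 1, 62, 72]

Partitioned: [42, 31, 57, 6, 44, 1, 62, 72]


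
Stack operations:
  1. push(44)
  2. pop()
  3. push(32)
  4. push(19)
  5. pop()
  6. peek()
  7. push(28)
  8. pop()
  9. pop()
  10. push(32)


push(44) -> [44]
pop()->44, []
push(32) -> [32]
push(19) -> [32, 19]
pop()->19, [32]
peek()->32
push(28) -> [32, 28]
pop()->28, [32]
pop()->32, []
push(32) -> [32]

Final stack: [32]


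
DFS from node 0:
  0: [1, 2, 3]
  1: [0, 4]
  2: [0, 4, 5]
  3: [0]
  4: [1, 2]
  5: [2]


Visit 0, push [3, 2, 1]
Visit 1, push [4]
Visit 4, push [2]
Visit 2, push [5]
Visit 5, push []
Visit 3, push []

DFS order: [0, 1, 4, 2, 5, 3]


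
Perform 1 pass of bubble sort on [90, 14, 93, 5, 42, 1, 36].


Initial: [90, 14, 93, 5, 42, 1, 36]
Pass 1: [14, 90, 5, 42, 1, 36, 93] (5 swaps)

After 1 pass: [14, 90, 5, 42, 1, 36, 93]


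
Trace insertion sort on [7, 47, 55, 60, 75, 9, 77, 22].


Initial: [7, 47, 55, 60, 75, 9, 77, 22]
Insert 47: [7, 47, 55, 60, 75, 9, 77, 22]
Insert 55: [7, 47, 55, 60, 75, 9, 77, 22]
Insert 60: [7, 47, 55, 60, 75, 9, 77, 22]
Insert 75: [7, 47, 55, 60, 75, 9, 77, 22]
Insert 9: [7, 9, 47, 55, 60, 75, 77, 22]
Insert 77: [7, 9, 47, 55, 60, 75, 77, 22]
Insert 22: [7, 9, 22, 47, 55, 60, 75, 77]

Sorted: [7, 9, 22, 47, 55, 60, 75, 77]


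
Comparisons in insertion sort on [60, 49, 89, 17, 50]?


Algorithm: insertion sort
Input: [60, 49, 89, 17, 50]
Sorted: [17, 49, 50, 60, 89]

8


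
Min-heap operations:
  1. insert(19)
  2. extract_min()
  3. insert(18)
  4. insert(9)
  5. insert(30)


insert(19) -> [19]
extract_min()->19, []
insert(18) -> [18]
insert(9) -> [9, 18]
insert(30) -> [9, 18, 30]

Final heap: [9, 18, 30]


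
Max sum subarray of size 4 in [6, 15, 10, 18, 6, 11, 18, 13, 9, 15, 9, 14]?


[0:4]: 49
[1:5]: 49
[2:6]: 45
[3:7]: 53
[4:8]: 48
[5:9]: 51
[6:10]: 55
[7:11]: 46
[8:12]: 47

Max: 55 at [6:10]


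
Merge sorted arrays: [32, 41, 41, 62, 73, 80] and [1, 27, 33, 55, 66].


Take 1 from B
Take 27 from B
Take 32 from A
Take 33 from B
Take 41 from A
Take 41 from A
Take 55 from B
Take 62 from A
Take 66 from B

Merged: [1, 27, 32, 33, 41, 41, 55, 62, 66, 73, 80]


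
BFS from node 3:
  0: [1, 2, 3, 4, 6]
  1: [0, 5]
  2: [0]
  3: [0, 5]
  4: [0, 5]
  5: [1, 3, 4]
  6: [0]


Visit 3, enqueue [0, 5]
Visit 0, enqueue [1, 2, 4, 6]
Visit 5, enqueue []
Visit 1, enqueue []
Visit 2, enqueue []
Visit 4, enqueue []
Visit 6, enqueue []

BFS order: [3, 0, 5, 1, 2, 4, 6]


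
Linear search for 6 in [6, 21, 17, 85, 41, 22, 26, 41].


i=0: 6==6 found!

Found at 0, 1 comps


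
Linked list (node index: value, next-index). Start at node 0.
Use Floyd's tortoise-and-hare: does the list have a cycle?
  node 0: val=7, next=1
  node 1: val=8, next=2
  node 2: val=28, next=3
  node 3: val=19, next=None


Floyd's tortoise (slow, +1) and hare (fast, +2):
  init: slow=0, fast=0
  step 1: slow=1, fast=2
  step 2: fast 2->3->None, no cycle

Cycle: no


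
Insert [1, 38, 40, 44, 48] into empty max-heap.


Insert 1: [1]
Insert 38: [38, 1]
Insert 40: [40, 1, 38]
Insert 44: [44, 40, 38, 1]
Insert 48: [48, 44, 38, 1, 40]

Final heap: [48, 44, 38, 1, 40]


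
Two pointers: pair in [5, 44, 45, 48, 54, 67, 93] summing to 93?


lo=0(5)+hi=6(93)=98
lo=0(5)+hi=5(67)=72
lo=1(44)+hi=5(67)=111
lo=1(44)+hi=4(54)=98
lo=1(44)+hi=3(48)=92
lo=2(45)+hi=3(48)=93

Yes: 45+48=93


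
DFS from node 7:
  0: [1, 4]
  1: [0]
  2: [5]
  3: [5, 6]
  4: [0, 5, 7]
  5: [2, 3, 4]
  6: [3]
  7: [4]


Visit 7, push [4]
Visit 4, push [5, 0]
Visit 0, push [1]
Visit 1, push []
Visit 5, push [3, 2]
Visit 2, push []
Visit 3, push [6]
Visit 6, push []

DFS order: [7, 4, 0, 1, 5, 2, 3, 6]


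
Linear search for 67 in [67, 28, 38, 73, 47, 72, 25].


i=0: 67==67 found!

Found at 0, 1 comps


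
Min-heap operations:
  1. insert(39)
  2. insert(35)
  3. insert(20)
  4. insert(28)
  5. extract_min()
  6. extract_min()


insert(39) -> [39]
insert(35) -> [35, 39]
insert(20) -> [20, 39, 35]
insert(28) -> [20, 28, 35, 39]
extract_min()->20, [28, 39, 35]
extract_min()->28, [35, 39]

Final heap: [35, 39]


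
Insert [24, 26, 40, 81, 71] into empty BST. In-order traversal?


Insert 24: root
Insert 26: R from 24
Insert 40: R from 24 -> R from 26
Insert 81: R from 24 -> R from 26 -> R from 40
Insert 71: R from 24 -> R from 26 -> R from 40 -> L from 81

In-order: [24, 26, 40, 71, 81]


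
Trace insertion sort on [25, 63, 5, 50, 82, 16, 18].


Initial: [25, 63, 5, 50, 82, 16, 18]
Insert 63: [25, 63, 5, 50, 82, 16, 18]
Insert 5: [5, 25, 63, 50, 82, 16, 18]
Insert 50: [5, 25, 50, 63, 82, 16, 18]
Insert 82: [5, 25, 50, 63, 82, 16, 18]
Insert 16: [5, 16, 25, 50, 63, 82, 18]
Insert 18: [5, 16, 18, 25, 50, 63, 82]

Sorted: [5, 16, 18, 25, 50, 63, 82]


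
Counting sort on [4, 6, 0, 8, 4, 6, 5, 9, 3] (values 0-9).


Input: [4, 6, 0, 8, 4, 6, 5, 9, 3]
Counts: [1, 0, 0, 1, 2, 1, 2, 0, 1, 1]

Sorted: [0, 3, 4, 4, 5, 6, 6, 8, 9]


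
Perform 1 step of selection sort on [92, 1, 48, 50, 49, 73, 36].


Initial: [92, 1, 48, 50, 49, 73, 36]
Step 1: min=1 at 1
  Swap: [1, 92, 48, 50, 49, 73, 36]

After 1 step: [1, 92, 48, 50, 49, 73, 36]


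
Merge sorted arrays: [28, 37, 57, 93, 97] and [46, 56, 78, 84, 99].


Take 28 from A
Take 37 from A
Take 46 from B
Take 56 from B
Take 57 from A
Take 78 from B
Take 84 from B
Take 93 from A
Take 97 from A

Merged: [28, 37, 46, 56, 57, 78, 84, 93, 97, 99]


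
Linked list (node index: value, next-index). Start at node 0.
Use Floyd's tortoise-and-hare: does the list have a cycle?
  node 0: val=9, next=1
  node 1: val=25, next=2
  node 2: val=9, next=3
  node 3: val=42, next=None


Floyd's tortoise (slow, +1) and hare (fast, +2):
  init: slow=0, fast=0
  step 1: slow=1, fast=2
  step 2: fast 2->3->None, no cycle

Cycle: no


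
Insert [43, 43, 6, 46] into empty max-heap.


Insert 43: [43]
Insert 43: [43, 43]
Insert 6: [43, 43, 6]
Insert 46: [46, 43, 6, 43]

Final heap: [46, 43, 6, 43]


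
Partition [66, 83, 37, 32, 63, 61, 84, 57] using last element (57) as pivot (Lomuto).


Pivot: 57
  37 <= 57: swap -> [37, 83, 66, 32, 63, 61, 84, 57]
  32 <= 57: swap -> [37, 32, 66, 83, 63, 61, 84, 57]
Place pivot at 2: [37, 32, 57, 83, 63, 61, 84, 66]

Partitioned: [37, 32, 57, 83, 63, 61, 84, 66]


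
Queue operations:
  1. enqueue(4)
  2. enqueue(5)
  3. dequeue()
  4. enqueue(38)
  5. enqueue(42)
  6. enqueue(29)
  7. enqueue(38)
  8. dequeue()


enqueue(4) -> [4]
enqueue(5) -> [4, 5]
dequeue()->4, [5]
enqueue(38) -> [5, 38]
enqueue(42) -> [5, 38, 42]
enqueue(29) -> [5, 38, 42, 29]
enqueue(38) -> [5, 38, 42, 29, 38]
dequeue()->5, [38, 42, 29, 38]

Final queue: [38, 42, 29, 38]


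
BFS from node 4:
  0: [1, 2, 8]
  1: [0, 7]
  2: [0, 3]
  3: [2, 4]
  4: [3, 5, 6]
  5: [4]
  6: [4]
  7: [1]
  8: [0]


Visit 4, enqueue [3, 5, 6]
Visit 3, enqueue [2]
Visit 5, enqueue []
Visit 6, enqueue []
Visit 2, enqueue [0]
Visit 0, enqueue [1, 8]
Visit 1, enqueue [7]
Visit 8, enqueue []
Visit 7, enqueue []

BFS order: [4, 3, 5, 6, 2, 0, 1, 8, 7]


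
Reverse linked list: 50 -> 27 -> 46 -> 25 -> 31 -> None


Step 1: curr=50, set curr.next=prev(None) | reversed so far: 50
Step 2: curr=27, set curr.next=prev(50) | reversed so far: 27 -> 50
Step 3: curr=46, set curr.next=prev(27) | reversed so far: 46 -> 27 -> 50
Step 4: curr=25, set curr.next=prev(46) | reversed so far: 25 -> 46 -> 27 -> 50
Step 5: curr=31, set curr.next=prev(25) | reversed so far: 31 -> 25 -> 46 -> 27 -> 50

31 -> 25 -> 46 -> 27 -> 50 -> None


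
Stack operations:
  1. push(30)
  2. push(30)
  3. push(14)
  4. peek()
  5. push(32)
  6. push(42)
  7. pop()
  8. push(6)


push(30) -> [30]
push(30) -> [30, 30]
push(14) -> [30, 30, 14]
peek()->14
push(32) -> [30, 30, 14, 32]
push(42) -> [30, 30, 14, 32, 42]
pop()->42, [30, 30, 14, 32]
push(6) -> [30, 30, 14, 32, 6]

Final stack: [30, 30, 14, 32, 6]


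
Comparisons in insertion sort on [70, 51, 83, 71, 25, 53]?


Algorithm: insertion sort
Input: [70, 51, 83, 71, 25, 53]
Sorted: [25, 51, 53, 70, 71, 83]

12


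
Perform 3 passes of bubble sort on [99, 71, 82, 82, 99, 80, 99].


Initial: [99, 71, 82, 82, 99, 80, 99]
Pass 1: [71, 82, 82, 99, 80, 99, 99] (4 swaps)
Pass 2: [71, 82, 82, 80, 99, 99, 99] (1 swaps)
Pass 3: [71, 82, 80, 82, 99, 99, 99] (1 swaps)

After 3 passes: [71, 82, 80, 82, 99, 99, 99]


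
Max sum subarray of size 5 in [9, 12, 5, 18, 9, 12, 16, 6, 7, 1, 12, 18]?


[0:5]: 53
[1:6]: 56
[2:7]: 60
[3:8]: 61
[4:9]: 50
[5:10]: 42
[6:11]: 42
[7:12]: 44

Max: 61 at [3:8]


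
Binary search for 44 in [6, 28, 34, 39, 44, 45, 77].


Step 1: lo=0, hi=6, mid=3, val=39
Step 2: lo=4, hi=6, mid=5, val=45
Step 3: lo=4, hi=4, mid=4, val=44

Found at index 4


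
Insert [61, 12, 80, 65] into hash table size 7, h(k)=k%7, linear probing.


Insert 61: h=5 -> slot 5
Insert 12: h=5, 1 probes -> slot 6
Insert 80: h=3 -> slot 3
Insert 65: h=2 -> slot 2

Table: [None, None, 65, 80, None, 61, 12]


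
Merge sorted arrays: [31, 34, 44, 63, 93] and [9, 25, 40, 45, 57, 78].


Take 9 from B
Take 25 from B
Take 31 from A
Take 34 from A
Take 40 from B
Take 44 from A
Take 45 from B
Take 57 from B
Take 63 from A
Take 78 from B

Merged: [9, 25, 31, 34, 40, 44, 45, 57, 63, 78, 93]


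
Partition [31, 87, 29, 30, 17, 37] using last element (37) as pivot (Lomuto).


Pivot: 37
  31 <= 37: advance i (no swap)
  29 <= 37: swap -> [31, 29, 87, 30, 17, 37]
  30 <= 37: swap -> [31, 29, 30, 87, 17, 37]
  17 <= 37: swap -> [31, 29, 30, 17, 87, 37]
Place pivot at 4: [31, 29, 30, 17, 37, 87]

Partitioned: [31, 29, 30, 17, 37, 87]


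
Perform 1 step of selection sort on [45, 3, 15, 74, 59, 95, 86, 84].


Initial: [45, 3, 15, 74, 59, 95, 86, 84]
Step 1: min=3 at 1
  Swap: [3, 45, 15, 74, 59, 95, 86, 84]

After 1 step: [3, 45, 15, 74, 59, 95, 86, 84]


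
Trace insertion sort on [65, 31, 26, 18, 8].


Initial: [65, 31, 26, 18, 8]
Insert 31: [31, 65, 26, 18, 8]
Insert 26: [26, 31, 65, 18, 8]
Insert 18: [18, 26, 31, 65, 8]
Insert 8: [8, 18, 26, 31, 65]

Sorted: [8, 18, 26, 31, 65]


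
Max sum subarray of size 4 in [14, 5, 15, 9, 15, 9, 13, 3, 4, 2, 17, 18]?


[0:4]: 43
[1:5]: 44
[2:6]: 48
[3:7]: 46
[4:8]: 40
[5:9]: 29
[6:10]: 22
[7:11]: 26
[8:12]: 41

Max: 48 at [2:6]


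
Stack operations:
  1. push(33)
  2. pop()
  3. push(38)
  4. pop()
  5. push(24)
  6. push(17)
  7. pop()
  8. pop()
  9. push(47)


push(33) -> [33]
pop()->33, []
push(38) -> [38]
pop()->38, []
push(24) -> [24]
push(17) -> [24, 17]
pop()->17, [24]
pop()->24, []
push(47) -> [47]

Final stack: [47]


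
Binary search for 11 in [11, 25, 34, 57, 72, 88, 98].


Step 1: lo=0, hi=6, mid=3, val=57
Step 2: lo=0, hi=2, mid=1, val=25
Step 3: lo=0, hi=0, mid=0, val=11

Found at index 0


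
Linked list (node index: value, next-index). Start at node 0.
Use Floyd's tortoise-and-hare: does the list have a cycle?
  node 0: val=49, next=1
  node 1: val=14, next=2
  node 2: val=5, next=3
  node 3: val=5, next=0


Floyd's tortoise (slow, +1) and hare (fast, +2):
  init: slow=0, fast=0
  step 1: slow=1, fast=2
  step 2: slow=2, fast=0
  step 3: slow=3, fast=2
  step 4: slow=0, fast=0
  slow == fast at node 0: cycle detected

Cycle: yes


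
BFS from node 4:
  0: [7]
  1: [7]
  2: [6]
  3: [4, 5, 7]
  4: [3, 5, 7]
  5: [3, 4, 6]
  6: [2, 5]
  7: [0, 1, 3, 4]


Visit 4, enqueue [3, 5, 7]
Visit 3, enqueue []
Visit 5, enqueue [6]
Visit 7, enqueue [0, 1]
Visit 6, enqueue [2]
Visit 0, enqueue []
Visit 1, enqueue []
Visit 2, enqueue []

BFS order: [4, 3, 5, 7, 6, 0, 1, 2]


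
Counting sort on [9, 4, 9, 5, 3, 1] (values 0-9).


Input: [9, 4, 9, 5, 3, 1]
Counts: [0, 1, 0, 1, 1, 1, 0, 0, 0, 2]

Sorted: [1, 3, 4, 5, 9, 9]


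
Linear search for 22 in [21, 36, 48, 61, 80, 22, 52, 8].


i=0: 21!=22
i=1: 36!=22
i=2: 48!=22
i=3: 61!=22
i=4: 80!=22
i=5: 22==22 found!

Found at 5, 6 comps


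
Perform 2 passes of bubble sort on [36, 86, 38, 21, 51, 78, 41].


Initial: [36, 86, 38, 21, 51, 78, 41]
Pass 1: [36, 38, 21, 51, 78, 41, 86] (5 swaps)
Pass 2: [36, 21, 38, 51, 41, 78, 86] (2 swaps)

After 2 passes: [36, 21, 38, 51, 41, 78, 86]


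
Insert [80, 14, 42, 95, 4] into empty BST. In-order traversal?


Insert 80: root
Insert 14: L from 80
Insert 42: L from 80 -> R from 14
Insert 95: R from 80
Insert 4: L from 80 -> L from 14

In-order: [4, 14, 42, 80, 95]


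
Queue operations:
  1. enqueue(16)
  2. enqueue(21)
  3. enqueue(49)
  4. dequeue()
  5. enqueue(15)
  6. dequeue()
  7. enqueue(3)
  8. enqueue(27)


enqueue(16) -> [16]
enqueue(21) -> [16, 21]
enqueue(49) -> [16, 21, 49]
dequeue()->16, [21, 49]
enqueue(15) -> [21, 49, 15]
dequeue()->21, [49, 15]
enqueue(3) -> [49, 15, 3]
enqueue(27) -> [49, 15, 3, 27]

Final queue: [49, 15, 3, 27]


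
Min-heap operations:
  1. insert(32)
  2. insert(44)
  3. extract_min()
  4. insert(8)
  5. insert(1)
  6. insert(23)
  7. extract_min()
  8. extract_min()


insert(32) -> [32]
insert(44) -> [32, 44]
extract_min()->32, [44]
insert(8) -> [8, 44]
insert(1) -> [1, 44, 8]
insert(23) -> [1, 23, 8, 44]
extract_min()->1, [8, 23, 44]
extract_min()->8, [23, 44]

Final heap: [23, 44]


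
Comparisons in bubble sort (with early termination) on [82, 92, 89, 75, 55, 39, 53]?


Algorithm: bubble sort (with early termination)
Input: [82, 92, 89, 75, 55, 39, 53]
Sorted: [39, 53, 55, 75, 82, 89, 92]

21


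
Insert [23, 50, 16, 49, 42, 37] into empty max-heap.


Insert 23: [23]
Insert 50: [50, 23]
Insert 16: [50, 23, 16]
Insert 49: [50, 49, 16, 23]
Insert 42: [50, 49, 16, 23, 42]
Insert 37: [50, 49, 37, 23, 42, 16]

Final heap: [50, 49, 37, 23, 42, 16]


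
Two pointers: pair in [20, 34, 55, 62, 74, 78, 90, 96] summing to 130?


lo=0(20)+hi=7(96)=116
lo=1(34)+hi=7(96)=130

Yes: 34+96=130


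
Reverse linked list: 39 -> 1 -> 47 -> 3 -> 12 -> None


Step 1: curr=39, set curr.next=prev(None) | reversed so far: 39
Step 2: curr=1, set curr.next=prev(39) | reversed so far: 1 -> 39
Step 3: curr=47, set curr.next=prev(1) | reversed so far: 47 -> 1 -> 39
Step 4: curr=3, set curr.next=prev(47) | reversed so far: 3 -> 47 -> 1 -> 39
Step 5: curr=12, set curr.next=prev(3) | reversed so far: 12 -> 3 -> 47 -> 1 -> 39

12 -> 3 -> 47 -> 1 -> 39 -> None


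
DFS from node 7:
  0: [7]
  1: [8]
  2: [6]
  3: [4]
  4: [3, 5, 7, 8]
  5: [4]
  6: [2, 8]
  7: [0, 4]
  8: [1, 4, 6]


Visit 7, push [4, 0]
Visit 0, push []
Visit 4, push [8, 5, 3]
Visit 3, push []
Visit 5, push []
Visit 8, push [6, 1]
Visit 1, push []
Visit 6, push [2]
Visit 2, push []

DFS order: [7, 0, 4, 3, 5, 8, 1, 6, 2]


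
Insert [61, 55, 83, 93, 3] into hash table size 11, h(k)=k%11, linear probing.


Insert 61: h=6 -> slot 6
Insert 55: h=0 -> slot 0
Insert 83: h=6, 1 probes -> slot 7
Insert 93: h=5 -> slot 5
Insert 3: h=3 -> slot 3

Table: [55, None, None, 3, None, 93, 61, 83, None, None, None]


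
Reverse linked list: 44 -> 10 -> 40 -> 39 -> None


Step 1: curr=44, set curr.next=prev(None) | reversed so far: 44
Step 2: curr=10, set curr.next=prev(44) | reversed so far: 10 -> 44
Step 3: curr=40, set curr.next=prev(10) | reversed so far: 40 -> 10 -> 44
Step 4: curr=39, set curr.next=prev(40) | reversed so far: 39 -> 40 -> 10 -> 44

39 -> 40 -> 10 -> 44 -> None


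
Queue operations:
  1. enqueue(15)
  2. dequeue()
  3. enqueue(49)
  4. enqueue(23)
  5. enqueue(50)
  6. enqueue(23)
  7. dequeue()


enqueue(15) -> [15]
dequeue()->15, []
enqueue(49) -> [49]
enqueue(23) -> [49, 23]
enqueue(50) -> [49, 23, 50]
enqueue(23) -> [49, 23, 50, 23]
dequeue()->49, [23, 50, 23]

Final queue: [23, 50, 23]


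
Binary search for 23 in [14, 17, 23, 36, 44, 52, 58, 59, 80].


Step 1: lo=0, hi=8, mid=4, val=44
Step 2: lo=0, hi=3, mid=1, val=17
Step 3: lo=2, hi=3, mid=2, val=23

Found at index 2


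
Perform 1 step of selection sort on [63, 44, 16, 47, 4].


Initial: [63, 44, 16, 47, 4]
Step 1: min=4 at 4
  Swap: [4, 44, 16, 47, 63]

After 1 step: [4, 44, 16, 47, 63]


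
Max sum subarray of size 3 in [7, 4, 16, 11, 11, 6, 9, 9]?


[0:3]: 27
[1:4]: 31
[2:5]: 38
[3:6]: 28
[4:7]: 26
[5:8]: 24

Max: 38 at [2:5]


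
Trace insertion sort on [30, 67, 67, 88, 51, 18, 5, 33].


Initial: [30, 67, 67, 88, 51, 18, 5, 33]
Insert 67: [30, 67, 67, 88, 51, 18, 5, 33]
Insert 67: [30, 67, 67, 88, 51, 18, 5, 33]
Insert 88: [30, 67, 67, 88, 51, 18, 5, 33]
Insert 51: [30, 51, 67, 67, 88, 18, 5, 33]
Insert 18: [18, 30, 51, 67, 67, 88, 5, 33]
Insert 5: [5, 18, 30, 51, 67, 67, 88, 33]
Insert 33: [5, 18, 30, 33, 51, 67, 67, 88]

Sorted: [5, 18, 30, 33, 51, 67, 67, 88]


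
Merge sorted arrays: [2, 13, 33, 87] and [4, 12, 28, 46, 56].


Take 2 from A
Take 4 from B
Take 12 from B
Take 13 from A
Take 28 from B
Take 33 from A
Take 46 from B
Take 56 from B

Merged: [2, 4, 12, 13, 28, 33, 46, 56, 87]


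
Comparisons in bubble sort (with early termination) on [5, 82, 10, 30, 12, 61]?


Algorithm: bubble sort (with early termination)
Input: [5, 82, 10, 30, 12, 61]
Sorted: [5, 10, 12, 30, 61, 82]

12


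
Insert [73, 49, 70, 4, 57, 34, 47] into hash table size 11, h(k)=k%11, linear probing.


Insert 73: h=7 -> slot 7
Insert 49: h=5 -> slot 5
Insert 70: h=4 -> slot 4
Insert 4: h=4, 2 probes -> slot 6
Insert 57: h=2 -> slot 2
Insert 34: h=1 -> slot 1
Insert 47: h=3 -> slot 3

Table: [None, 34, 57, 47, 70, 49, 4, 73, None, None, None]


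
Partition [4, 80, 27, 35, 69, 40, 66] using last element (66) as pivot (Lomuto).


Pivot: 66
  4 <= 66: advance i (no swap)
  27 <= 66: swap -> [4, 27, 80, 35, 69, 40, 66]
  35 <= 66: swap -> [4, 27, 35, 80, 69, 40, 66]
  40 <= 66: swap -> [4, 27, 35, 40, 69, 80, 66]
Place pivot at 4: [4, 27, 35, 40, 66, 80, 69]

Partitioned: [4, 27, 35, 40, 66, 80, 69]


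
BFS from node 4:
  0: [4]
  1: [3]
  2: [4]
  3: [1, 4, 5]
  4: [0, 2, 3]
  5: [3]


Visit 4, enqueue [0, 2, 3]
Visit 0, enqueue []
Visit 2, enqueue []
Visit 3, enqueue [1, 5]
Visit 1, enqueue []
Visit 5, enqueue []

BFS order: [4, 0, 2, 3, 1, 5]


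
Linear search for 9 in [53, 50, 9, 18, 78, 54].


i=0: 53!=9
i=1: 50!=9
i=2: 9==9 found!

Found at 2, 3 comps


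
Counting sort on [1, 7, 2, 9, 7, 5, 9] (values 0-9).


Input: [1, 7, 2, 9, 7, 5, 9]
Counts: [0, 1, 1, 0, 0, 1, 0, 2, 0, 2]

Sorted: [1, 2, 5, 7, 7, 9, 9]


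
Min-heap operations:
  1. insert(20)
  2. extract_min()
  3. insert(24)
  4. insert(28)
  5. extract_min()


insert(20) -> [20]
extract_min()->20, []
insert(24) -> [24]
insert(28) -> [24, 28]
extract_min()->24, [28]

Final heap: [28]


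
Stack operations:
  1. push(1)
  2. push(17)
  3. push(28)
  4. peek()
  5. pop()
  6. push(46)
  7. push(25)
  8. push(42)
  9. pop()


push(1) -> [1]
push(17) -> [1, 17]
push(28) -> [1, 17, 28]
peek()->28
pop()->28, [1, 17]
push(46) -> [1, 17, 46]
push(25) -> [1, 17, 46, 25]
push(42) -> [1, 17, 46, 25, 42]
pop()->42, [1, 17, 46, 25]

Final stack: [1, 17, 46, 25]


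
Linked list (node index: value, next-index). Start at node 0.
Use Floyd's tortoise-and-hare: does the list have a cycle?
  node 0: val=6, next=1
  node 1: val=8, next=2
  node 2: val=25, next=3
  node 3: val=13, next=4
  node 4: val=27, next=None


Floyd's tortoise (slow, +1) and hare (fast, +2):
  init: slow=0, fast=0
  step 1: slow=1, fast=2
  step 2: slow=2, fast=4
  step 3: fast -> None, no cycle

Cycle: no


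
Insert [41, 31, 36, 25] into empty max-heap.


Insert 41: [41]
Insert 31: [41, 31]
Insert 36: [41, 31, 36]
Insert 25: [41, 31, 36, 25]

Final heap: [41, 31, 36, 25]


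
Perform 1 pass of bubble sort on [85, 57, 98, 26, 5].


Initial: [85, 57, 98, 26, 5]
Pass 1: [57, 85, 26, 5, 98] (3 swaps)

After 1 pass: [57, 85, 26, 5, 98]


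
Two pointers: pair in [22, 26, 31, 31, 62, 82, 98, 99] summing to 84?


lo=0(22)+hi=7(99)=121
lo=0(22)+hi=6(98)=120
lo=0(22)+hi=5(82)=104
lo=0(22)+hi=4(62)=84

Yes: 22+62=84


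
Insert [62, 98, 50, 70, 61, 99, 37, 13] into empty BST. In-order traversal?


Insert 62: root
Insert 98: R from 62
Insert 50: L from 62
Insert 70: R from 62 -> L from 98
Insert 61: L from 62 -> R from 50
Insert 99: R from 62 -> R from 98
Insert 37: L from 62 -> L from 50
Insert 13: L from 62 -> L from 50 -> L from 37

In-order: [13, 37, 50, 61, 62, 70, 98, 99]


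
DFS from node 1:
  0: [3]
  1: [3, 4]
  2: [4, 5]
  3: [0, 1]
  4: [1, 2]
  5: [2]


Visit 1, push [4, 3]
Visit 3, push [0]
Visit 0, push []
Visit 4, push [2]
Visit 2, push [5]
Visit 5, push []

DFS order: [1, 3, 0, 4, 2, 5]


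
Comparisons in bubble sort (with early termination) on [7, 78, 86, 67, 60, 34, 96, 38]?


Algorithm: bubble sort (with early termination)
Input: [7, 78, 86, 67, 60, 34, 96, 38]
Sorted: [7, 34, 38, 60, 67, 78, 86, 96]

27


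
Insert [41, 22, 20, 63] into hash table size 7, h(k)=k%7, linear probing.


Insert 41: h=6 -> slot 6
Insert 22: h=1 -> slot 1
Insert 20: h=6, 1 probes -> slot 0
Insert 63: h=0, 2 probes -> slot 2

Table: [20, 22, 63, None, None, None, 41]


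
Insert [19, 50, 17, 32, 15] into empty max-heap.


Insert 19: [19]
Insert 50: [50, 19]
Insert 17: [50, 19, 17]
Insert 32: [50, 32, 17, 19]
Insert 15: [50, 32, 17, 19, 15]

Final heap: [50, 32, 17, 19, 15]


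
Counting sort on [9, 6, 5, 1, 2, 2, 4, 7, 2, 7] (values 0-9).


Input: [9, 6, 5, 1, 2, 2, 4, 7, 2, 7]
Counts: [0, 1, 3, 0, 1, 1, 1, 2, 0, 1]

Sorted: [1, 2, 2, 2, 4, 5, 6, 7, 7, 9]


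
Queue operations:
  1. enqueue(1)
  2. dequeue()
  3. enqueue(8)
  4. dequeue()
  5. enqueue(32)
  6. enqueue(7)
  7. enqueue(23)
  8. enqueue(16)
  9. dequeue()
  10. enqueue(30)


enqueue(1) -> [1]
dequeue()->1, []
enqueue(8) -> [8]
dequeue()->8, []
enqueue(32) -> [32]
enqueue(7) -> [32, 7]
enqueue(23) -> [32, 7, 23]
enqueue(16) -> [32, 7, 23, 16]
dequeue()->32, [7, 23, 16]
enqueue(30) -> [7, 23, 16, 30]

Final queue: [7, 23, 16, 30]


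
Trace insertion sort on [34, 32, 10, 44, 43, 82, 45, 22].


Initial: [34, 32, 10, 44, 43, 82, 45, 22]
Insert 32: [32, 34, 10, 44, 43, 82, 45, 22]
Insert 10: [10, 32, 34, 44, 43, 82, 45, 22]
Insert 44: [10, 32, 34, 44, 43, 82, 45, 22]
Insert 43: [10, 32, 34, 43, 44, 82, 45, 22]
Insert 82: [10, 32, 34, 43, 44, 82, 45, 22]
Insert 45: [10, 32, 34, 43, 44, 45, 82, 22]
Insert 22: [10, 22, 32, 34, 43, 44, 45, 82]

Sorted: [10, 22, 32, 34, 43, 44, 45, 82]


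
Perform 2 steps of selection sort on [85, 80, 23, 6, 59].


Initial: [85, 80, 23, 6, 59]
Step 1: min=6 at 3
  Swap: [6, 80, 23, 85, 59]
Step 2: min=23 at 2
  Swap: [6, 23, 80, 85, 59]

After 2 steps: [6, 23, 80, 85, 59]


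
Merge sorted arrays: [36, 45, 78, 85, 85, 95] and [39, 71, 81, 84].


Take 36 from A
Take 39 from B
Take 45 from A
Take 71 from B
Take 78 from A
Take 81 from B
Take 84 from B

Merged: [36, 39, 45, 71, 78, 81, 84, 85, 85, 95]


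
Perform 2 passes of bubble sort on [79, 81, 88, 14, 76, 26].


Initial: [79, 81, 88, 14, 76, 26]
Pass 1: [79, 81, 14, 76, 26, 88] (3 swaps)
Pass 2: [79, 14, 76, 26, 81, 88] (3 swaps)

After 2 passes: [79, 14, 76, 26, 81, 88]


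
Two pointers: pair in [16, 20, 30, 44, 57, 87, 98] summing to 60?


lo=0(16)+hi=6(98)=114
lo=0(16)+hi=5(87)=103
lo=0(16)+hi=4(57)=73
lo=0(16)+hi=3(44)=60

Yes: 16+44=60


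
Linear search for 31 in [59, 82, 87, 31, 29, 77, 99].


i=0: 59!=31
i=1: 82!=31
i=2: 87!=31
i=3: 31==31 found!

Found at 3, 4 comps


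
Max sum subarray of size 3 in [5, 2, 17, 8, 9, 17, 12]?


[0:3]: 24
[1:4]: 27
[2:5]: 34
[3:6]: 34
[4:7]: 38

Max: 38 at [4:7]


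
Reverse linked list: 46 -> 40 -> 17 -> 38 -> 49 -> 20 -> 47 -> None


Step 1: curr=46, set curr.next=prev(None) | reversed so far: 46
Step 2: curr=40, set curr.next=prev(46) | reversed so far: 40 -> 46
Step 3: curr=17, set curr.next=prev(40) | reversed so far: 17 -> 40 -> 46
Step 4: curr=38, set curr.next=prev(17) | reversed so far: 38 -> 17 -> 40 -> 46
Step 5: curr=49, set curr.next=prev(38) | reversed so far: 49 -> 38 -> 17 -> 40 -> 46
Step 6: curr=20, set curr.next=prev(49) | reversed so far: 20 -> 49 -> 38 -> 17 -> 40 -> 46
Step 7: curr=47, set curr.next=prev(20) | reversed so far: 47 -> 20 -> 49 -> 38 -> 17 -> 40 -> 46

47 -> 20 -> 49 -> 38 -> 17 -> 40 -> 46 -> None


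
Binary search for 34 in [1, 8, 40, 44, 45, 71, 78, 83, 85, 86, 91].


Step 1: lo=0, hi=10, mid=5, val=71
Step 2: lo=0, hi=4, mid=2, val=40
Step 3: lo=0, hi=1, mid=0, val=1
Step 4: lo=1, hi=1, mid=1, val=8

Not found


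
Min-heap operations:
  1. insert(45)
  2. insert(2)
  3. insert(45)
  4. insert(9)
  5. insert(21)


insert(45) -> [45]
insert(2) -> [2, 45]
insert(45) -> [2, 45, 45]
insert(9) -> [2, 9, 45, 45]
insert(21) -> [2, 9, 45, 45, 21]

Final heap: [2, 9, 45, 45, 21]


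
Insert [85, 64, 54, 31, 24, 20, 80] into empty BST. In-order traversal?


Insert 85: root
Insert 64: L from 85
Insert 54: L from 85 -> L from 64
Insert 31: L from 85 -> L from 64 -> L from 54
Insert 24: L from 85 -> L from 64 -> L from 54 -> L from 31
Insert 20: L from 85 -> L from 64 -> L from 54 -> L from 31 -> L from 24
Insert 80: L from 85 -> R from 64

In-order: [20, 24, 31, 54, 64, 80, 85]


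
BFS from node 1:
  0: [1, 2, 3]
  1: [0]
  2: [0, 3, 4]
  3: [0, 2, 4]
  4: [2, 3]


Visit 1, enqueue [0]
Visit 0, enqueue [2, 3]
Visit 2, enqueue [4]
Visit 3, enqueue []
Visit 4, enqueue []

BFS order: [1, 0, 2, 3, 4]


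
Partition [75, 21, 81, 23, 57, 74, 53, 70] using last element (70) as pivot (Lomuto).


Pivot: 70
  21 <= 70: swap -> [21, 75, 81, 23, 57, 74, 53, 70]
  23 <= 70: swap -> [21, 23, 81, 75, 57, 74, 53, 70]
  57 <= 70: swap -> [21, 23, 57, 75, 81, 74, 53, 70]
  53 <= 70: swap -> [21, 23, 57, 53, 81, 74, 75, 70]
Place pivot at 4: [21, 23, 57, 53, 70, 74, 75, 81]

Partitioned: [21, 23, 57, 53, 70, 74, 75, 81]


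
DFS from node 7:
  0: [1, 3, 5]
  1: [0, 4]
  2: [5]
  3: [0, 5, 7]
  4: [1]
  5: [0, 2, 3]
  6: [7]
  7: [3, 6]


Visit 7, push [6, 3]
Visit 3, push [5, 0]
Visit 0, push [5, 1]
Visit 1, push [4]
Visit 4, push []
Visit 5, push [2]
Visit 2, push []
Visit 6, push []

DFS order: [7, 3, 0, 1, 4, 5, 2, 6]


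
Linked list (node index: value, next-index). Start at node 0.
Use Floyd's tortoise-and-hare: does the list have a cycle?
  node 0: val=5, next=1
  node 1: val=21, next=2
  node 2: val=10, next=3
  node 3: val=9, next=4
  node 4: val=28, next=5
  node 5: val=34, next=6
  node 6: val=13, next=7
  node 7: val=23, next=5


Floyd's tortoise (slow, +1) and hare (fast, +2):
  init: slow=0, fast=0
  step 1: slow=1, fast=2
  step 2: slow=2, fast=4
  step 3: slow=3, fast=6
  step 4: slow=4, fast=5
  step 5: slow=5, fast=7
  step 6: slow=6, fast=6
  slow == fast at node 6: cycle detected

Cycle: yes


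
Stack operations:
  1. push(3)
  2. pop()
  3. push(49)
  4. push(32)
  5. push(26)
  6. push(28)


push(3) -> [3]
pop()->3, []
push(49) -> [49]
push(32) -> [49, 32]
push(26) -> [49, 32, 26]
push(28) -> [49, 32, 26, 28]

Final stack: [49, 32, 26, 28]


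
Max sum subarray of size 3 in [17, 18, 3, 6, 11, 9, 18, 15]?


[0:3]: 38
[1:4]: 27
[2:5]: 20
[3:6]: 26
[4:7]: 38
[5:8]: 42

Max: 42 at [5:8]


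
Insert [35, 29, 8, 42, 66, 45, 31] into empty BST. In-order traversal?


Insert 35: root
Insert 29: L from 35
Insert 8: L from 35 -> L from 29
Insert 42: R from 35
Insert 66: R from 35 -> R from 42
Insert 45: R from 35 -> R from 42 -> L from 66
Insert 31: L from 35 -> R from 29

In-order: [8, 29, 31, 35, 42, 45, 66]


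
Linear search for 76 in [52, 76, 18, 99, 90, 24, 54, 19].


i=0: 52!=76
i=1: 76==76 found!

Found at 1, 2 comps


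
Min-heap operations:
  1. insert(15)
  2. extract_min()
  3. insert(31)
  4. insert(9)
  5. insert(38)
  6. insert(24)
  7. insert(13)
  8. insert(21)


insert(15) -> [15]
extract_min()->15, []
insert(31) -> [31]
insert(9) -> [9, 31]
insert(38) -> [9, 31, 38]
insert(24) -> [9, 24, 38, 31]
insert(13) -> [9, 13, 38, 31, 24]
insert(21) -> [9, 13, 21, 31, 24, 38]

Final heap: [9, 13, 21, 31, 24, 38]


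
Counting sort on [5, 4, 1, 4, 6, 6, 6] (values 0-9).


Input: [5, 4, 1, 4, 6, 6, 6]
Counts: [0, 1, 0, 0, 2, 1, 3, 0, 0, 0]

Sorted: [1, 4, 4, 5, 6, 6, 6]


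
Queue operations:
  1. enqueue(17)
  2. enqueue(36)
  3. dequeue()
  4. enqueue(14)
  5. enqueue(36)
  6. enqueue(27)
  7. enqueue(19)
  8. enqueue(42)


enqueue(17) -> [17]
enqueue(36) -> [17, 36]
dequeue()->17, [36]
enqueue(14) -> [36, 14]
enqueue(36) -> [36, 14, 36]
enqueue(27) -> [36, 14, 36, 27]
enqueue(19) -> [36, 14, 36, 27, 19]
enqueue(42) -> [36, 14, 36, 27, 19, 42]

Final queue: [36, 14, 36, 27, 19, 42]


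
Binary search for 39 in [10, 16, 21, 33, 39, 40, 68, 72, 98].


Step 1: lo=0, hi=8, mid=4, val=39

Found at index 4


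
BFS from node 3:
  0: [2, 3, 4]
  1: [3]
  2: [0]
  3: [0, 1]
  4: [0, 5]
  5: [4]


Visit 3, enqueue [0, 1]
Visit 0, enqueue [2, 4]
Visit 1, enqueue []
Visit 2, enqueue []
Visit 4, enqueue [5]
Visit 5, enqueue []

BFS order: [3, 0, 1, 2, 4, 5]


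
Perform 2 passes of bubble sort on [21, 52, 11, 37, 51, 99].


Initial: [21, 52, 11, 37, 51, 99]
Pass 1: [21, 11, 37, 51, 52, 99] (3 swaps)
Pass 2: [11, 21, 37, 51, 52, 99] (1 swaps)

After 2 passes: [11, 21, 37, 51, 52, 99]


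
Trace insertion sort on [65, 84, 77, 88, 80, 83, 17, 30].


Initial: [65, 84, 77, 88, 80, 83, 17, 30]
Insert 84: [65, 84, 77, 88, 80, 83, 17, 30]
Insert 77: [65, 77, 84, 88, 80, 83, 17, 30]
Insert 88: [65, 77, 84, 88, 80, 83, 17, 30]
Insert 80: [65, 77, 80, 84, 88, 83, 17, 30]
Insert 83: [65, 77, 80, 83, 84, 88, 17, 30]
Insert 17: [17, 65, 77, 80, 83, 84, 88, 30]
Insert 30: [17, 30, 65, 77, 80, 83, 84, 88]

Sorted: [17, 30, 65, 77, 80, 83, 84, 88]


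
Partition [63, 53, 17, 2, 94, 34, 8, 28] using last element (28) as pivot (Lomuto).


Pivot: 28
  17 <= 28: swap -> [17, 53, 63, 2, 94, 34, 8, 28]
  2 <= 28: swap -> [17, 2, 63, 53, 94, 34, 8, 28]
  8 <= 28: swap -> [17, 2, 8, 53, 94, 34, 63, 28]
Place pivot at 3: [17, 2, 8, 28, 94, 34, 63, 53]

Partitioned: [17, 2, 8, 28, 94, 34, 63, 53]


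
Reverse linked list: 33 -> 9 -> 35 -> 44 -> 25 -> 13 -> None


Step 1: curr=33, set curr.next=prev(None) | reversed so far: 33
Step 2: curr=9, set curr.next=prev(33) | reversed so far: 9 -> 33
Step 3: curr=35, set curr.next=prev(9) | reversed so far: 35 -> 9 -> 33
Step 4: curr=44, set curr.next=prev(35) | reversed so far: 44 -> 35 -> 9 -> 33
Step 5: curr=25, set curr.next=prev(44) | reversed so far: 25 -> 44 -> 35 -> 9 -> 33
Step 6: curr=13, set curr.next=prev(25) | reversed so far: 13 -> 25 -> 44 -> 35 -> 9 -> 33

13 -> 25 -> 44 -> 35 -> 9 -> 33 -> None


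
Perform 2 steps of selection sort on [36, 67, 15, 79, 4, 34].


Initial: [36, 67, 15, 79, 4, 34]
Step 1: min=4 at 4
  Swap: [4, 67, 15, 79, 36, 34]
Step 2: min=15 at 2
  Swap: [4, 15, 67, 79, 36, 34]

After 2 steps: [4, 15, 67, 79, 36, 34]


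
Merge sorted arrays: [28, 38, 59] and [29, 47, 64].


Take 28 from A
Take 29 from B
Take 38 from A
Take 47 from B
Take 59 from A

Merged: [28, 29, 38, 47, 59, 64]


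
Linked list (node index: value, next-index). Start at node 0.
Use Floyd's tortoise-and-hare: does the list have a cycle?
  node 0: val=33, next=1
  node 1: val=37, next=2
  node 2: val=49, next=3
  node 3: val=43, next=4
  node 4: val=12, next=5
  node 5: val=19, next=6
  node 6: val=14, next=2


Floyd's tortoise (slow, +1) and hare (fast, +2):
  init: slow=0, fast=0
  step 1: slow=1, fast=2
  step 2: slow=2, fast=4
  step 3: slow=3, fast=6
  step 4: slow=4, fast=3
  step 5: slow=5, fast=5
  slow == fast at node 5: cycle detected

Cycle: yes


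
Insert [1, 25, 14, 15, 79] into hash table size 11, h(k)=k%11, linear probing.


Insert 1: h=1 -> slot 1
Insert 25: h=3 -> slot 3
Insert 14: h=3, 1 probes -> slot 4
Insert 15: h=4, 1 probes -> slot 5
Insert 79: h=2 -> slot 2

Table: [None, 1, 79, 25, 14, 15, None, None, None, None, None]


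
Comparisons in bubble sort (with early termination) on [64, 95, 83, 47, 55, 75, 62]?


Algorithm: bubble sort (with early termination)
Input: [64, 95, 83, 47, 55, 75, 62]
Sorted: [47, 55, 62, 64, 75, 83, 95]

20


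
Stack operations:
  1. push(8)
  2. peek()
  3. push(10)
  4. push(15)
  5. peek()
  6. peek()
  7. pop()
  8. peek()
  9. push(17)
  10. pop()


push(8) -> [8]
peek()->8
push(10) -> [8, 10]
push(15) -> [8, 10, 15]
peek()->15
peek()->15
pop()->15, [8, 10]
peek()->10
push(17) -> [8, 10, 17]
pop()->17, [8, 10]

Final stack: [8, 10]


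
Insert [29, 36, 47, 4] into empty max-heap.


Insert 29: [29]
Insert 36: [36, 29]
Insert 47: [47, 29, 36]
Insert 4: [47, 29, 36, 4]

Final heap: [47, 29, 36, 4]


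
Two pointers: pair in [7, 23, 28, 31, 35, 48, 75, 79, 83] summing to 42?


lo=0(7)+hi=8(83)=90
lo=0(7)+hi=7(79)=86
lo=0(7)+hi=6(75)=82
lo=0(7)+hi=5(48)=55
lo=0(7)+hi=4(35)=42

Yes: 7+35=42


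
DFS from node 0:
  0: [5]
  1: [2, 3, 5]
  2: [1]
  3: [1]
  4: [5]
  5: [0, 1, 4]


Visit 0, push [5]
Visit 5, push [4, 1]
Visit 1, push [3, 2]
Visit 2, push []
Visit 3, push []
Visit 4, push []

DFS order: [0, 5, 1, 2, 3, 4]


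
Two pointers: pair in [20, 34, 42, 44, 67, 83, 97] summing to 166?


lo=0(20)+hi=6(97)=117
lo=1(34)+hi=6(97)=131
lo=2(42)+hi=6(97)=139
lo=3(44)+hi=6(97)=141
lo=4(67)+hi=6(97)=164
lo=5(83)+hi=6(97)=180

No pair found


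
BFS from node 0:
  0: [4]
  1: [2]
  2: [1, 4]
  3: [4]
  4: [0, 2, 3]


Visit 0, enqueue [4]
Visit 4, enqueue [2, 3]
Visit 2, enqueue [1]
Visit 3, enqueue []
Visit 1, enqueue []

BFS order: [0, 4, 2, 3, 1]


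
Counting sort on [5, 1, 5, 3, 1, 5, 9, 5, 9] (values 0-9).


Input: [5, 1, 5, 3, 1, 5, 9, 5, 9]
Counts: [0, 2, 0, 1, 0, 4, 0, 0, 0, 2]

Sorted: [1, 1, 3, 5, 5, 5, 5, 9, 9]


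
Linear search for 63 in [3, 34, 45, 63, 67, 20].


i=0: 3!=63
i=1: 34!=63
i=2: 45!=63
i=3: 63==63 found!

Found at 3, 4 comps


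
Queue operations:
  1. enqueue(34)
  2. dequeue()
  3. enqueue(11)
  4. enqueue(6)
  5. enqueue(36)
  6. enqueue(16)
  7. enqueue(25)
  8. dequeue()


enqueue(34) -> [34]
dequeue()->34, []
enqueue(11) -> [11]
enqueue(6) -> [11, 6]
enqueue(36) -> [11, 6, 36]
enqueue(16) -> [11, 6, 36, 16]
enqueue(25) -> [11, 6, 36, 16, 25]
dequeue()->11, [6, 36, 16, 25]

Final queue: [6, 36, 16, 25]


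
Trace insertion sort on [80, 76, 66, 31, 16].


Initial: [80, 76, 66, 31, 16]
Insert 76: [76, 80, 66, 31, 16]
Insert 66: [66, 76, 80, 31, 16]
Insert 31: [31, 66, 76, 80, 16]
Insert 16: [16, 31, 66, 76, 80]

Sorted: [16, 31, 66, 76, 80]


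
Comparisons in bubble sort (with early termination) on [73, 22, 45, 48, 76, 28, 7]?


Algorithm: bubble sort (with early termination)
Input: [73, 22, 45, 48, 76, 28, 7]
Sorted: [7, 22, 28, 45, 48, 73, 76]

21


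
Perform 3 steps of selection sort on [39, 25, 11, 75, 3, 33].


Initial: [39, 25, 11, 75, 3, 33]
Step 1: min=3 at 4
  Swap: [3, 25, 11, 75, 39, 33]
Step 2: min=11 at 2
  Swap: [3, 11, 25, 75, 39, 33]
Step 3: min=25 at 2
  Swap: [3, 11, 25, 75, 39, 33]

After 3 steps: [3, 11, 25, 75, 39, 33]


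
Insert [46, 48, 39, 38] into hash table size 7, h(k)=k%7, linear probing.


Insert 46: h=4 -> slot 4
Insert 48: h=6 -> slot 6
Insert 39: h=4, 1 probes -> slot 5
Insert 38: h=3 -> slot 3

Table: [None, None, None, 38, 46, 39, 48]
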